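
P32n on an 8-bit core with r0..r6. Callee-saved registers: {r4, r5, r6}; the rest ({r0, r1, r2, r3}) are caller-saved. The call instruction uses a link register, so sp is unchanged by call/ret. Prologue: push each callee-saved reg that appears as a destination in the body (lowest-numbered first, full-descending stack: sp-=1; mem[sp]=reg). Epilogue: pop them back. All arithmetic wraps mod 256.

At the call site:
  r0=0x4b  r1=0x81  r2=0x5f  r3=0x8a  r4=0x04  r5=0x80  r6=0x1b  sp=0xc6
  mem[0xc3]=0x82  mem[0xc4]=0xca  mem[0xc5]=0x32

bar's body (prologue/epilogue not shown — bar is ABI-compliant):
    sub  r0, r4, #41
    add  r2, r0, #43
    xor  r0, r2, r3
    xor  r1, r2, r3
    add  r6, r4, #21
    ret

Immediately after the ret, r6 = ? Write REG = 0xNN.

REG = 0x1b

prologue: push r6 -> mem[0xc5]=0x1b, sp=0xc5
body[0] sub  r0, r4, #41 -> r0=0xdb
body[1] add  r2, r0, #43 -> r2=0x06
body[2] xor  r0, r2, r3 -> r0=0x8c
body[3] xor  r1, r2, r3 -> r1=0x8c
body[4] add  r6, r4, #21 -> r6=0x19
epilogue: pop r6=0x1b, sp=0xc6
r6 is callee-saved -> restored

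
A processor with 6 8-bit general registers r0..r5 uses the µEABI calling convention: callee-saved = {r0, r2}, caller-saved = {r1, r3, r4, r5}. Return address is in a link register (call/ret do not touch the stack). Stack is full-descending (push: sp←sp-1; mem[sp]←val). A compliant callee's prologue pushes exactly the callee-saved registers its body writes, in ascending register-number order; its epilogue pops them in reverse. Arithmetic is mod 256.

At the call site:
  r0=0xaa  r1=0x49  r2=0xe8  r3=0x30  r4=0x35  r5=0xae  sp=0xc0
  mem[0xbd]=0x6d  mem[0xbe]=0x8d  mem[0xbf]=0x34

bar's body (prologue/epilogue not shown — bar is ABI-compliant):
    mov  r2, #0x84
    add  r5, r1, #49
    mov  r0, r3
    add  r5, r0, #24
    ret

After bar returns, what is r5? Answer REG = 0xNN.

REG = 0x48

prologue: push r0 → mem[0xbf]=0xaa, sp=0xbf
prologue: push r2 → mem[0xbe]=0xe8, sp=0xbe
body[0] mov  r2, #0x84 → r2=0x84
body[1] add  r5, r1, #49 → r5=0x7a
body[2] mov  r0, r3 → r0=0x30
body[3] add  r5, r0, #24 → r5=0x48
epilogue: pop r2=0xe8, sp=0xbf
epilogue: pop r0=0xaa, sp=0xc0
r5 is caller-saved → body value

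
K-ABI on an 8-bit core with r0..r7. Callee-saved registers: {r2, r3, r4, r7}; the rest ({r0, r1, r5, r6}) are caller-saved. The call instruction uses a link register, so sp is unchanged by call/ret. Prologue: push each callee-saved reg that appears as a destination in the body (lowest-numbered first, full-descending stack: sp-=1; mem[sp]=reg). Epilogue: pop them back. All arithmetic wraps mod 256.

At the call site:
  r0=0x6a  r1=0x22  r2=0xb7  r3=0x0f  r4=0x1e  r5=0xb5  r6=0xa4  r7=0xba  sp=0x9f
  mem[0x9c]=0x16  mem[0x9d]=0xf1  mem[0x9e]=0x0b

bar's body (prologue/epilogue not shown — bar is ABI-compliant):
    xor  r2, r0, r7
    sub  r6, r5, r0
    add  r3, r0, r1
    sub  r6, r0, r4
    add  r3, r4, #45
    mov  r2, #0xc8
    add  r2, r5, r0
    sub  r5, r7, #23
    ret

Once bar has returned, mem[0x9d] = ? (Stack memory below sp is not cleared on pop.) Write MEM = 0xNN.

prologue: push r2 → mem[0x9e]=0xb7, sp=0x9e
prologue: push r3 → mem[0x9d]=0x0f, sp=0x9d
body[0] xor  r2, r0, r7 → r2=0xd0
body[1] sub  r6, r5, r0 → r6=0x4b
body[2] add  r3, r0, r1 → r3=0x8c
body[3] sub  r6, r0, r4 → r6=0x4c
body[4] add  r3, r4, #45 → r3=0x4b
body[5] mov  r2, #0xc8 → r2=0xc8
body[6] add  r2, r5, r0 → r2=0x1f
body[7] sub  r5, r7, #23 → r5=0xa3
epilogue: pop r3=0x0f, sp=0x9e
epilogue: pop r2=0xb7, sp=0x9f
prologue pushed ['r2', 'r3'] at ['0x9e', '0x9d']

MEM = 0x0f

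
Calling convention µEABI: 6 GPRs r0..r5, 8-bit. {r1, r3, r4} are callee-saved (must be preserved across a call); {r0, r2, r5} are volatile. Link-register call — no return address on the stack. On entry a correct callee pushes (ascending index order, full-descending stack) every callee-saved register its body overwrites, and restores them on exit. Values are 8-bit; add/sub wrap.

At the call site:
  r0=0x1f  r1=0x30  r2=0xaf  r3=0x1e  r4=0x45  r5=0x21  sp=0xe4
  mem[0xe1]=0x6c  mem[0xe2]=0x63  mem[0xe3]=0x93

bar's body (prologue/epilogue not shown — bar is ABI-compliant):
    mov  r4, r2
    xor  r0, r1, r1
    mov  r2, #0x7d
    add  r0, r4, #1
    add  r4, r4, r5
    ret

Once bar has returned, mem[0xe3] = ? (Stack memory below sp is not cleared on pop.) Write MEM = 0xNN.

MEM = 0x45

prologue: push r4 → mem[0xe3]=0x45, sp=0xe3
body[0] mov  r4, r2 → r4=0xaf
body[1] xor  r0, r1, r1 → r0=0x00
body[2] mov  r2, #0x7d → r2=0x7d
body[3] add  r0, r4, #1 → r0=0xb0
body[4] add  r4, r4, r5 → r4=0xd0
epilogue: pop r4=0x45, sp=0xe4
prologue pushed ['r4'] at ['0xe3']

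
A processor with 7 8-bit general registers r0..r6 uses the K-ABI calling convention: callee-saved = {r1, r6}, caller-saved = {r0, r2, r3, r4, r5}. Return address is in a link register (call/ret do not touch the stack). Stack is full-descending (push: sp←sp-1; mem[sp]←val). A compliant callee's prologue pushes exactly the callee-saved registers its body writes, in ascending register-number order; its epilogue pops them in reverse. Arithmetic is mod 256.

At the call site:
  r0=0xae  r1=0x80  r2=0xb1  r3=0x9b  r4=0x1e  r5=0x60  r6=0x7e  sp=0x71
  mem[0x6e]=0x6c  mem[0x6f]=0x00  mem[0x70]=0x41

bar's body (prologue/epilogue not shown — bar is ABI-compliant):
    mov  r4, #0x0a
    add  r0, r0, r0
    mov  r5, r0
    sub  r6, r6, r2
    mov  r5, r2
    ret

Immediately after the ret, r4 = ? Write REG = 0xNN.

REG = 0x0a

prologue: push r6 -> mem[0x70]=0x7e, sp=0x70
body[0] mov  r4, #0x0a -> r4=0x0a
body[1] add  r0, r0, r0 -> r0=0x5c
body[2] mov  r5, r0 -> r5=0x5c
body[3] sub  r6, r6, r2 -> r6=0xcd
body[4] mov  r5, r2 -> r5=0xb1
epilogue: pop r6=0x7e, sp=0x71
r4 is caller-saved -> body value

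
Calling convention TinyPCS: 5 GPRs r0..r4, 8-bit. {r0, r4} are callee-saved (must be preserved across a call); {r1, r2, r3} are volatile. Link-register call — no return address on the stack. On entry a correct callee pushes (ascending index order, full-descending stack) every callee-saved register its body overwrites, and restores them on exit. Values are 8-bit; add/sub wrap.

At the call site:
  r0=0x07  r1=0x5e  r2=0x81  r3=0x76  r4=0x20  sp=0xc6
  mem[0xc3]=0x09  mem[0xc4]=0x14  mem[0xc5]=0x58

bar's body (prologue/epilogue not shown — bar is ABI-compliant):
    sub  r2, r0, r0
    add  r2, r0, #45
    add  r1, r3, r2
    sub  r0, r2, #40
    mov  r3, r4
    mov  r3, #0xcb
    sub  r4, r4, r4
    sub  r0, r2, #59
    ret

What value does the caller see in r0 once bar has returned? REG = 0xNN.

prologue: push r0 -> mem[0xc5]=0x07, sp=0xc5
prologue: push r4 -> mem[0xc4]=0x20, sp=0xc4
body[0] sub  r2, r0, r0 -> r2=0x00
body[1] add  r2, r0, #45 -> r2=0x34
body[2] add  r1, r3, r2 -> r1=0xaa
body[3] sub  r0, r2, #40 -> r0=0x0c
body[4] mov  r3, r4 -> r3=0x20
body[5] mov  r3, #0xcb -> r3=0xcb
body[6] sub  r4, r4, r4 -> r4=0x00
body[7] sub  r0, r2, #59 -> r0=0xf9
epilogue: pop r4=0x20, sp=0xc5
epilogue: pop r0=0x07, sp=0xc6
r0 is callee-saved -> restored

REG = 0x07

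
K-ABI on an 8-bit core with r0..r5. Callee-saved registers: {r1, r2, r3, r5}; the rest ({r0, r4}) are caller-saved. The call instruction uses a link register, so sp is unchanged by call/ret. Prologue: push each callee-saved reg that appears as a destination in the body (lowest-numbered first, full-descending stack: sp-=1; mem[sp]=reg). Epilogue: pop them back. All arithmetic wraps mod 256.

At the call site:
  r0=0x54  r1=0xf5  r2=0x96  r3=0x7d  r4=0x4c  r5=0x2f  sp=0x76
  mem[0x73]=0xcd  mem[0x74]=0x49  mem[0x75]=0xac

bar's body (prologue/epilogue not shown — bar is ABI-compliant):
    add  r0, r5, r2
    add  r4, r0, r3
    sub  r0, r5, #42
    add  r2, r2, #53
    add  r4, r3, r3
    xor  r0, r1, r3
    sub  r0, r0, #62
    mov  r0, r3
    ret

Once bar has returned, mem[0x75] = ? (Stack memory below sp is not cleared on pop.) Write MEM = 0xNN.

MEM = 0x96

prologue: push r2 → mem[0x75]=0x96, sp=0x75
body[0] add  r0, r5, r2 → r0=0xc5
body[1] add  r4, r0, r3 → r4=0x42
body[2] sub  r0, r5, #42 → r0=0x05
body[3] add  r2, r2, #53 → r2=0xcb
body[4] add  r4, r3, r3 → r4=0xfa
body[5] xor  r0, r1, r3 → r0=0x88
body[6] sub  r0, r0, #62 → r0=0x4a
body[7] mov  r0, r3 → r0=0x7d
epilogue: pop r2=0x96, sp=0x76
prologue pushed ['r2'] at ['0x75']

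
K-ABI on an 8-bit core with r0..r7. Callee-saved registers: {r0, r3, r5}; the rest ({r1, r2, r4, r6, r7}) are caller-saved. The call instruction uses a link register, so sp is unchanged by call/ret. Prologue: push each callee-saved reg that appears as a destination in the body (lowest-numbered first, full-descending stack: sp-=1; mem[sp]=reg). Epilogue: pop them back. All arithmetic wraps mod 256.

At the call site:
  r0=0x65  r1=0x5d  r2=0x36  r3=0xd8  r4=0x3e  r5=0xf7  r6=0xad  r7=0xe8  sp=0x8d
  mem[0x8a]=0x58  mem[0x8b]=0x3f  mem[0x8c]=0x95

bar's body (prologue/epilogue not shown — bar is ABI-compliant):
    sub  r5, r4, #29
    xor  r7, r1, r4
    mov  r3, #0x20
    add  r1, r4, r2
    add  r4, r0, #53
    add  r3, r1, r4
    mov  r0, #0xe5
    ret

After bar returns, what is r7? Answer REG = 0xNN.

prologue: push r0 -> mem[0x8c]=0x65, sp=0x8c
prologue: push r3 -> mem[0x8b]=0xd8, sp=0x8b
prologue: push r5 -> mem[0x8a]=0xf7, sp=0x8a
body[0] sub  r5, r4, #29 -> r5=0x21
body[1] xor  r7, r1, r4 -> r7=0x63
body[2] mov  r3, #0x20 -> r3=0x20
body[3] add  r1, r4, r2 -> r1=0x74
body[4] add  r4, r0, #53 -> r4=0x9a
body[5] add  r3, r1, r4 -> r3=0x0e
body[6] mov  r0, #0xe5 -> r0=0xe5
epilogue: pop r5=0xf7, sp=0x8b
epilogue: pop r3=0xd8, sp=0x8c
epilogue: pop r0=0x65, sp=0x8d
r7 is caller-saved -> body value

REG = 0x63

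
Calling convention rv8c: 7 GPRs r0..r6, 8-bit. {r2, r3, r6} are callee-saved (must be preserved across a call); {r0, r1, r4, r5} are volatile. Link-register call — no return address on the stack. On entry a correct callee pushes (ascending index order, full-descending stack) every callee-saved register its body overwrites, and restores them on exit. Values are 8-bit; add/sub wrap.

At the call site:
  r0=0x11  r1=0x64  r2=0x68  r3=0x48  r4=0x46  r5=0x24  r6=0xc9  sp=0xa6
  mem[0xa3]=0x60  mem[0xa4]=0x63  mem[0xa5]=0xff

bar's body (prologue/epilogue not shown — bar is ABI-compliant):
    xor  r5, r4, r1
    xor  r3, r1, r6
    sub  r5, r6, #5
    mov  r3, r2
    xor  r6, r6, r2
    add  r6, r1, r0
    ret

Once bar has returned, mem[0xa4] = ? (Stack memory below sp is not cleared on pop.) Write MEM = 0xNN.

prologue: push r3 → mem[0xa5]=0x48, sp=0xa5
prologue: push r6 → mem[0xa4]=0xc9, sp=0xa4
body[0] xor  r5, r4, r1 → r5=0x22
body[1] xor  r3, r1, r6 → r3=0xad
body[2] sub  r5, r6, #5 → r5=0xc4
body[3] mov  r3, r2 → r3=0x68
body[4] xor  r6, r6, r2 → r6=0xa1
body[5] add  r6, r1, r0 → r6=0x75
epilogue: pop r6=0xc9, sp=0xa5
epilogue: pop r3=0x48, sp=0xa6
prologue pushed ['r3', 'r6'] at ['0xa5', '0xa4']

MEM = 0xc9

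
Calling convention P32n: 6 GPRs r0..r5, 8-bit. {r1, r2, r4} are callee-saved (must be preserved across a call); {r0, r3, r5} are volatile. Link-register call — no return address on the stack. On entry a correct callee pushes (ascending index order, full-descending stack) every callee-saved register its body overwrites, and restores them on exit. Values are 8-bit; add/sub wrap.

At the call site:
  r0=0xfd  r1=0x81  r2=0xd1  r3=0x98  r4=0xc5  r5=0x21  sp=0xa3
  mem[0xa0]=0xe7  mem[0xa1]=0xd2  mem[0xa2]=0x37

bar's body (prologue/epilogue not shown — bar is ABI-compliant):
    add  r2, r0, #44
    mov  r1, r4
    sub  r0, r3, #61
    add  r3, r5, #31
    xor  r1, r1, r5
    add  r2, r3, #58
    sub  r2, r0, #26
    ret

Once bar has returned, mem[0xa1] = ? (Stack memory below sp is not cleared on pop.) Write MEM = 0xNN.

MEM = 0xd1

prologue: push r1 → mem[0xa2]=0x81, sp=0xa2
prologue: push r2 → mem[0xa1]=0xd1, sp=0xa1
body[0] add  r2, r0, #44 → r2=0x29
body[1] mov  r1, r4 → r1=0xc5
body[2] sub  r0, r3, #61 → r0=0x5b
body[3] add  r3, r5, #31 → r3=0x40
body[4] xor  r1, r1, r5 → r1=0xe4
body[5] add  r2, r3, #58 → r2=0x7a
body[6] sub  r2, r0, #26 → r2=0x41
epilogue: pop r2=0xd1, sp=0xa2
epilogue: pop r1=0x81, sp=0xa3
prologue pushed ['r1', 'r2'] at ['0xa2', '0xa1']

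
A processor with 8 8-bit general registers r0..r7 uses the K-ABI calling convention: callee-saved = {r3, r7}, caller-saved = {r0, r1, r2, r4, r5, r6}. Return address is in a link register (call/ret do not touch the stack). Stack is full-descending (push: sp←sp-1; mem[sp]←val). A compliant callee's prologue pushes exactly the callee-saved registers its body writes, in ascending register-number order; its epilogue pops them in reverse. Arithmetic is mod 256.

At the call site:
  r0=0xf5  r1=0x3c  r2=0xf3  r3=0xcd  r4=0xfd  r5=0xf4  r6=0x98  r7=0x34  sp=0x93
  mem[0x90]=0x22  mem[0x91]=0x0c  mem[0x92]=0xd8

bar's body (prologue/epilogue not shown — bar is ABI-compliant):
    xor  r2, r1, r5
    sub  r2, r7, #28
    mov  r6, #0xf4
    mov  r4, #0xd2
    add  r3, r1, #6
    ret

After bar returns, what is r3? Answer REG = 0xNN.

REG = 0xcd

prologue: push r3 -> mem[0x92]=0xcd, sp=0x92
body[0] xor  r2, r1, r5 -> r2=0xc8
body[1] sub  r2, r7, #28 -> r2=0x18
body[2] mov  r6, #0xf4 -> r6=0xf4
body[3] mov  r4, #0xd2 -> r4=0xd2
body[4] add  r3, r1, #6 -> r3=0x42
epilogue: pop r3=0xcd, sp=0x93
r3 is callee-saved -> restored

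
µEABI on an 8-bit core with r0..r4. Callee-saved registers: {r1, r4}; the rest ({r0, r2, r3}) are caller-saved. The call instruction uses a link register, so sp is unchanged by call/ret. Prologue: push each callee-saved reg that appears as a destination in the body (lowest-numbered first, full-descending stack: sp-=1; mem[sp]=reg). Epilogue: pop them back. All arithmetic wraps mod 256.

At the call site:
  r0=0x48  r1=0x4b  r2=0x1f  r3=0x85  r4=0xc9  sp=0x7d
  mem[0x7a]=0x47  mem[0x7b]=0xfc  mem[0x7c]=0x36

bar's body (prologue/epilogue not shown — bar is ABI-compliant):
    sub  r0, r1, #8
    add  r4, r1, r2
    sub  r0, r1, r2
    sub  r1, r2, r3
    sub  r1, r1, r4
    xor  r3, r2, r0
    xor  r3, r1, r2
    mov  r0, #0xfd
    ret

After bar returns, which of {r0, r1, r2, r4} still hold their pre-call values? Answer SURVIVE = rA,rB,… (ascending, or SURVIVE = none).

prologue: push r1 → mem[0x7c]=0x4b, sp=0x7c
prologue: push r4 → mem[0x7b]=0xc9, sp=0x7b
body[0] sub  r0, r1, #8 → r0=0x43
body[1] add  r4, r1, r2 → r4=0x6a
body[2] sub  r0, r1, r2 → r0=0x2c
body[3] sub  r1, r2, r3 → r1=0x9a
body[4] sub  r1, r1, r4 → r1=0x30
body[5] xor  r3, r2, r0 → r3=0x33
body[6] xor  r3, r1, r2 → r3=0x2f
body[7] mov  r0, #0xfd → r0=0xfd
epilogue: pop r4=0xc9, sp=0x7c
epilogue: pop r1=0x4b, sp=0x7d
r0: caller-saved, written=True
r1: callee-saved, written=True
r2: caller-saved, written=False
r4: callee-saved, written=True

SURVIVE = r1,r2,r4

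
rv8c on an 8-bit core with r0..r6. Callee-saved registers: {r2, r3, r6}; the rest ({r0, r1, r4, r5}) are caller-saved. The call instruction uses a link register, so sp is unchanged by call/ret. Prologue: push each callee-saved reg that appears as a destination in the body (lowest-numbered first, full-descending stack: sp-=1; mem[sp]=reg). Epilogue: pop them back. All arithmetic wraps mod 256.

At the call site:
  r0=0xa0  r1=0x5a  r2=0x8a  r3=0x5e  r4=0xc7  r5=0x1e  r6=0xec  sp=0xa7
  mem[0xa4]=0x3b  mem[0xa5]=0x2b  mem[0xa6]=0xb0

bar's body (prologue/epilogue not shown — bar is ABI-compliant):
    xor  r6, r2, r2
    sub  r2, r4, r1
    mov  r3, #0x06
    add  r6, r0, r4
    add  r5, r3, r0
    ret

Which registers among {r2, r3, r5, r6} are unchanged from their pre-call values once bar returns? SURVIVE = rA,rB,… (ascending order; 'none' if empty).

SURVIVE = r2,r3,r6

prologue: push r2 -> mem[0xa6]=0x8a, sp=0xa6
prologue: push r3 -> mem[0xa5]=0x5e, sp=0xa5
prologue: push r6 -> mem[0xa4]=0xec, sp=0xa4
body[0] xor  r6, r2, r2 -> r6=0x00
body[1] sub  r2, r4, r1 -> r2=0x6d
body[2] mov  r3, #0x06 -> r3=0x06
body[3] add  r6, r0, r4 -> r6=0x67
body[4] add  r5, r3, r0 -> r5=0xa6
epilogue: pop r6=0xec, sp=0xa5
epilogue: pop r3=0x5e, sp=0xa6
epilogue: pop r2=0x8a, sp=0xa7
r2: callee-saved, written=True
r3: callee-saved, written=True
r5: caller-saved, written=True
r6: callee-saved, written=True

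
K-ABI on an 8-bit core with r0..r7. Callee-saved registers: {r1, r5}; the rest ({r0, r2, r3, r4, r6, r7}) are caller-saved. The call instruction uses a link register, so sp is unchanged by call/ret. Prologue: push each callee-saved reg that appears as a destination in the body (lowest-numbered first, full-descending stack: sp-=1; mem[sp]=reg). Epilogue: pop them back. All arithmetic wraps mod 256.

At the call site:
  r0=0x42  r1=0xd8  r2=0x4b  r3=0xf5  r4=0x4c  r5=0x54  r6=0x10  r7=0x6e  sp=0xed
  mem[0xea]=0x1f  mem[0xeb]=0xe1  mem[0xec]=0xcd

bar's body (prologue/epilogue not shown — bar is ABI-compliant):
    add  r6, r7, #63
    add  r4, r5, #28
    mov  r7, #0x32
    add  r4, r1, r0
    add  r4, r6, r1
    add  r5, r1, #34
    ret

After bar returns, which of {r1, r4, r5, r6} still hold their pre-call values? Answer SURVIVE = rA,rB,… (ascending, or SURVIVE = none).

SURVIVE = r1,r5

prologue: push r5 -> mem[0xec]=0x54, sp=0xec
body[0] add  r6, r7, #63 -> r6=0xad
body[1] add  r4, r5, #28 -> r4=0x70
body[2] mov  r7, #0x32 -> r7=0x32
body[3] add  r4, r1, r0 -> r4=0x1a
body[4] add  r4, r6, r1 -> r4=0x85
body[5] add  r5, r1, #34 -> r5=0xfa
epilogue: pop r5=0x54, sp=0xed
r1: callee-saved, written=False
r4: caller-saved, written=True
r5: callee-saved, written=True
r6: caller-saved, written=True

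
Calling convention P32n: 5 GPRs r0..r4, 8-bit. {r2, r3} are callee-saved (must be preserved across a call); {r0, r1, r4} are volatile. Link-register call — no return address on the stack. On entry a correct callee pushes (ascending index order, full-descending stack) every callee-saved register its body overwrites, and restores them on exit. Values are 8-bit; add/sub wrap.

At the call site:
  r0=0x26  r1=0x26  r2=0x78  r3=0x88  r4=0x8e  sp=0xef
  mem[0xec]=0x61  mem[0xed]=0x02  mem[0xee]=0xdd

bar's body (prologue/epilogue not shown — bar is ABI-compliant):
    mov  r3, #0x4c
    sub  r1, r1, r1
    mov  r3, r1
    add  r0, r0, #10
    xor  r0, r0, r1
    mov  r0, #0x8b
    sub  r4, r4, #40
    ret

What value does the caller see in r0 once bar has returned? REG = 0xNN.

REG = 0x8b

prologue: push r3 → mem[0xee]=0x88, sp=0xee
body[0] mov  r3, #0x4c → r3=0x4c
body[1] sub  r1, r1, r1 → r1=0x00
body[2] mov  r3, r1 → r3=0x00
body[3] add  r0, r0, #10 → r0=0x30
body[4] xor  r0, r0, r1 → r0=0x30
body[5] mov  r0, #0x8b → r0=0x8b
body[6] sub  r4, r4, #40 → r4=0x66
epilogue: pop r3=0x88, sp=0xef
r0 is caller-saved → body value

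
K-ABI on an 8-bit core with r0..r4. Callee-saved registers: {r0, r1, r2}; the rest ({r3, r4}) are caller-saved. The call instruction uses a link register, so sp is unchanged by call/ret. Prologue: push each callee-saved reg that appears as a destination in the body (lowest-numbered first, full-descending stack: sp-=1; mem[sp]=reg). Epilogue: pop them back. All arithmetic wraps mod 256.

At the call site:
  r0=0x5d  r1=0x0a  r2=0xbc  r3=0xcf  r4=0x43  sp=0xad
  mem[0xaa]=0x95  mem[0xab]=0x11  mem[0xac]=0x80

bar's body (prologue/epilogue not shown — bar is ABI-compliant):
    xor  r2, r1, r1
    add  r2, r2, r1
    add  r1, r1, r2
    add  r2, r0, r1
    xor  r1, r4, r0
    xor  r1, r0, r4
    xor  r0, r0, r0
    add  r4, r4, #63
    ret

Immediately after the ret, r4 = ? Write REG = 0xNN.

prologue: push r0 -> mem[0xac]=0x5d, sp=0xac
prologue: push r1 -> mem[0xab]=0x0a, sp=0xab
prologue: push r2 -> mem[0xaa]=0xbc, sp=0xaa
body[0] xor  r2, r1, r1 -> r2=0x00
body[1] add  r2, r2, r1 -> r2=0x0a
body[2] add  r1, r1, r2 -> r1=0x14
body[3] add  r2, r0, r1 -> r2=0x71
body[4] xor  r1, r4, r0 -> r1=0x1e
body[5] xor  r1, r0, r4 -> r1=0x1e
body[6] xor  r0, r0, r0 -> r0=0x00
body[7] add  r4, r4, #63 -> r4=0x82
epilogue: pop r2=0xbc, sp=0xab
epilogue: pop r1=0x0a, sp=0xac
epilogue: pop r0=0x5d, sp=0xad
r4 is caller-saved -> body value

REG = 0x82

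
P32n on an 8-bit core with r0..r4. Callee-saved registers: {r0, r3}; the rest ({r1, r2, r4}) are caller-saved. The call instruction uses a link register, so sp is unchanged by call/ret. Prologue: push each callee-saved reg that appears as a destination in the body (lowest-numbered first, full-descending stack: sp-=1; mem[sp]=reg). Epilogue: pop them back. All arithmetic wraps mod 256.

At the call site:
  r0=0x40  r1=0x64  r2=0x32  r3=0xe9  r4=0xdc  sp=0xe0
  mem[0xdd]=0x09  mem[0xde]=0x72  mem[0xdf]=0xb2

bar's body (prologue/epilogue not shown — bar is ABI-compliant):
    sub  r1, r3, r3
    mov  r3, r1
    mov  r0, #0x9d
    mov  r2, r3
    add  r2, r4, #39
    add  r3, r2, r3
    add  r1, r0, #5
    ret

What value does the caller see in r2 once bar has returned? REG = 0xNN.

REG = 0x03

prologue: push r0 -> mem[0xdf]=0x40, sp=0xdf
prologue: push r3 -> mem[0xde]=0xe9, sp=0xde
body[0] sub  r1, r3, r3 -> r1=0x00
body[1] mov  r3, r1 -> r3=0x00
body[2] mov  r0, #0x9d -> r0=0x9d
body[3] mov  r2, r3 -> r2=0x00
body[4] add  r2, r4, #39 -> r2=0x03
body[5] add  r3, r2, r3 -> r3=0x03
body[6] add  r1, r0, #5 -> r1=0xa2
epilogue: pop r3=0xe9, sp=0xdf
epilogue: pop r0=0x40, sp=0xe0
r2 is caller-saved -> body value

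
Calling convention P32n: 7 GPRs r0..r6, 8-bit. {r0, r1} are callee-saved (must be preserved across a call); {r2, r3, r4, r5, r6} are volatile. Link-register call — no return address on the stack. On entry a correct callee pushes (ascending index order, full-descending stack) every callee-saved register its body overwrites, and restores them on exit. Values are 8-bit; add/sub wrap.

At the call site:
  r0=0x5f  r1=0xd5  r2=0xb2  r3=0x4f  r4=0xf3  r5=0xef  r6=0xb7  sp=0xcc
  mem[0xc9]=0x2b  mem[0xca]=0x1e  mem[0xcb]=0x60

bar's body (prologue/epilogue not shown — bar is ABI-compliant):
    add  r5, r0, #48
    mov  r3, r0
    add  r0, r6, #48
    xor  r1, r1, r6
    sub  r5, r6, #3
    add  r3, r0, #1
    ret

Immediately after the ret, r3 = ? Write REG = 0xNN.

prologue: push r0 -> mem[0xcb]=0x5f, sp=0xcb
prologue: push r1 -> mem[0xca]=0xd5, sp=0xca
body[0] add  r5, r0, #48 -> r5=0x8f
body[1] mov  r3, r0 -> r3=0x5f
body[2] add  r0, r6, #48 -> r0=0xe7
body[3] xor  r1, r1, r6 -> r1=0x62
body[4] sub  r5, r6, #3 -> r5=0xb4
body[5] add  r3, r0, #1 -> r3=0xe8
epilogue: pop r1=0xd5, sp=0xcb
epilogue: pop r0=0x5f, sp=0xcc
r3 is caller-saved -> body value

REG = 0xe8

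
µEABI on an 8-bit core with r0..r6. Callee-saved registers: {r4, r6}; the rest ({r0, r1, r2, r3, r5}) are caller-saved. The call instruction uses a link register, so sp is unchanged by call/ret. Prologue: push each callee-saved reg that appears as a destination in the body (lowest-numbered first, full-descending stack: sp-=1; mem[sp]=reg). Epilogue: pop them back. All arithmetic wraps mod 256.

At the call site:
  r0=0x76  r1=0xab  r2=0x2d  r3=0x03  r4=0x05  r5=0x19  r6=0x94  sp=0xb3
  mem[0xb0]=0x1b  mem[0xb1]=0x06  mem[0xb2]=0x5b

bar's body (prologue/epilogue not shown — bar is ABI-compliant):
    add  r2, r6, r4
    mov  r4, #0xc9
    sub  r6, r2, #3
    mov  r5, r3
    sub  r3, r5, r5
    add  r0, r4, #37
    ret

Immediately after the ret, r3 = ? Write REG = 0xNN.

prologue: push r4 → mem[0xb2]=0x05, sp=0xb2
prologue: push r6 → mem[0xb1]=0x94, sp=0xb1
body[0] add  r2, r6, r4 → r2=0x99
body[1] mov  r4, #0xc9 → r4=0xc9
body[2] sub  r6, r2, #3 → r6=0x96
body[3] mov  r5, r3 → r5=0x03
body[4] sub  r3, r5, r5 → r3=0x00
body[5] add  r0, r4, #37 → r0=0xee
epilogue: pop r6=0x94, sp=0xb2
epilogue: pop r4=0x05, sp=0xb3
r3 is caller-saved → body value

REG = 0x00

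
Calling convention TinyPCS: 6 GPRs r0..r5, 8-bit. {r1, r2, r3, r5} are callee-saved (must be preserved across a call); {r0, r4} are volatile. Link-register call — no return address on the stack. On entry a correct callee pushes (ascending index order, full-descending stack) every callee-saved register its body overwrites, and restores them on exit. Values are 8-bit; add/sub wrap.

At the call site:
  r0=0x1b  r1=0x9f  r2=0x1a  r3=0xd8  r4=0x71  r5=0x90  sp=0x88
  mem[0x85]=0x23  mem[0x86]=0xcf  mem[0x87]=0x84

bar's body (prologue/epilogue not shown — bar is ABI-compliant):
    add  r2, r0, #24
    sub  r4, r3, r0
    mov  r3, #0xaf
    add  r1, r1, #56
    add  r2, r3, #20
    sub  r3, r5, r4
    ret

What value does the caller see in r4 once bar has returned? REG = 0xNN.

REG = 0xbd

prologue: push r1 → mem[0x87]=0x9f, sp=0x87
prologue: push r2 → mem[0x86]=0x1a, sp=0x86
prologue: push r3 → mem[0x85]=0xd8, sp=0x85
body[0] add  r2, r0, #24 → r2=0x33
body[1] sub  r4, r3, r0 → r4=0xbd
body[2] mov  r3, #0xaf → r3=0xaf
body[3] add  r1, r1, #56 → r1=0xd7
body[4] add  r2, r3, #20 → r2=0xc3
body[5] sub  r3, r5, r4 → r3=0xd3
epilogue: pop r3=0xd8, sp=0x86
epilogue: pop r2=0x1a, sp=0x87
epilogue: pop r1=0x9f, sp=0x88
r4 is caller-saved → body value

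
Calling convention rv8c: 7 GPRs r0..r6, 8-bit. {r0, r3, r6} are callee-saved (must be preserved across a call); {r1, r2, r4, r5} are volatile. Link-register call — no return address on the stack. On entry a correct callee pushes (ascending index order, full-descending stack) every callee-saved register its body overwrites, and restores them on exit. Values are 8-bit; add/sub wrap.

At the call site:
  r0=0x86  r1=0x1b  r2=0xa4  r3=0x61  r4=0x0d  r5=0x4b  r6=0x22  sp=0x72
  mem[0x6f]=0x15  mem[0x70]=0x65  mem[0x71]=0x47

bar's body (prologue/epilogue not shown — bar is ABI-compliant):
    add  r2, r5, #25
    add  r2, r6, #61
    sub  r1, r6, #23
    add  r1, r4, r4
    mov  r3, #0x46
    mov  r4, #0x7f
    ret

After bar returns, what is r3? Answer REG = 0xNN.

prologue: push r3 -> mem[0x71]=0x61, sp=0x71
body[0] add  r2, r5, #25 -> r2=0x64
body[1] add  r2, r6, #61 -> r2=0x5f
body[2] sub  r1, r6, #23 -> r1=0x0b
body[3] add  r1, r4, r4 -> r1=0x1a
body[4] mov  r3, #0x46 -> r3=0x46
body[5] mov  r4, #0x7f -> r4=0x7f
epilogue: pop r3=0x61, sp=0x72
r3 is callee-saved -> restored

REG = 0x61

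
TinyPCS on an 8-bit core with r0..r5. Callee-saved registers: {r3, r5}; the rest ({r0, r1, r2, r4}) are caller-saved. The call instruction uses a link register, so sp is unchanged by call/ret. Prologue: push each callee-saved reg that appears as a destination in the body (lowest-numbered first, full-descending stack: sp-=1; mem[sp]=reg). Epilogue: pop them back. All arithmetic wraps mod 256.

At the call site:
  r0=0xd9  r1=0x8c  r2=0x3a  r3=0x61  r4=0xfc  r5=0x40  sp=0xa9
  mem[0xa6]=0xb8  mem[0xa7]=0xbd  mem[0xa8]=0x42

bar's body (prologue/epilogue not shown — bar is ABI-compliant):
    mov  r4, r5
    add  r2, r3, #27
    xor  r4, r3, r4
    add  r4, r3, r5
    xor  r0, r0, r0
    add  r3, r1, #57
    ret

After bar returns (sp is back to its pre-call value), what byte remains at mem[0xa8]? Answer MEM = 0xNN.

prologue: push r3 -> mem[0xa8]=0x61, sp=0xa8
body[0] mov  r4, r5 -> r4=0x40
body[1] add  r2, r3, #27 -> r2=0x7c
body[2] xor  r4, r3, r4 -> r4=0x21
body[3] add  r4, r3, r5 -> r4=0xa1
body[4] xor  r0, r0, r0 -> r0=0x00
body[5] add  r3, r1, #57 -> r3=0xc5
epilogue: pop r3=0x61, sp=0xa9
prologue pushed ['r3'] at ['0xa8']

MEM = 0x61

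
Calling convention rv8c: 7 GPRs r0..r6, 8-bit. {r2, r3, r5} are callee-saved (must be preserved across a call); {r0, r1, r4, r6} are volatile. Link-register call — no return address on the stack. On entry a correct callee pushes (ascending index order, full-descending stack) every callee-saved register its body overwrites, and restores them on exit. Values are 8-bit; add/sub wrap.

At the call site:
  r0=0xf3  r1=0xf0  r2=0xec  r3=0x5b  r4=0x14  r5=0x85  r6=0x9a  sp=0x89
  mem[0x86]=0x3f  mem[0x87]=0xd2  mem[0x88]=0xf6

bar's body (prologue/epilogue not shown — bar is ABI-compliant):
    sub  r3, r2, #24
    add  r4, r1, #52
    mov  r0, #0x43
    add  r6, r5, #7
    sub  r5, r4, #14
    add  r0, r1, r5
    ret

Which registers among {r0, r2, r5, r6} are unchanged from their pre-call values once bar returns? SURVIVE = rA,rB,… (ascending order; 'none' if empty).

SURVIVE = r2,r5

prologue: push r3 → mem[0x88]=0x5b, sp=0x88
prologue: push r5 → mem[0x87]=0x85, sp=0x87
body[0] sub  r3, r2, #24 → r3=0xd4
body[1] add  r4, r1, #52 → r4=0x24
body[2] mov  r0, #0x43 → r0=0x43
body[3] add  r6, r5, #7 → r6=0x8c
body[4] sub  r5, r4, #14 → r5=0x16
body[5] add  r0, r1, r5 → r0=0x06
epilogue: pop r5=0x85, sp=0x88
epilogue: pop r3=0x5b, sp=0x89
r0: caller-saved, written=True
r2: callee-saved, written=False
r5: callee-saved, written=True
r6: caller-saved, written=True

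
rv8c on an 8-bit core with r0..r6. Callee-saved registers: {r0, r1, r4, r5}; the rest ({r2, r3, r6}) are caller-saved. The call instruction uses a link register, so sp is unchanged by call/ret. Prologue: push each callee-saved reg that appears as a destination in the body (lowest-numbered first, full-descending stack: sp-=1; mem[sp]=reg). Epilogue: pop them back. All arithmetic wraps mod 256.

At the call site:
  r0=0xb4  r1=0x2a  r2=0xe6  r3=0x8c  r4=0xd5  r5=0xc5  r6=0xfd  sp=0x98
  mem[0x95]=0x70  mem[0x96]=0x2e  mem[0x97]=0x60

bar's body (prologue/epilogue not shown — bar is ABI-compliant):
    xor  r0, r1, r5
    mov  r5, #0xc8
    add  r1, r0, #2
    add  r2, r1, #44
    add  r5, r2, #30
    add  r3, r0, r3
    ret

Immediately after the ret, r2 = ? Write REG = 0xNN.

prologue: push r0 → mem[0x97]=0xb4, sp=0x97
prologue: push r1 → mem[0x96]=0x2a, sp=0x96
prologue: push r5 → mem[0x95]=0xc5, sp=0x95
body[0] xor  r0, r1, r5 → r0=0xef
body[1] mov  r5, #0xc8 → r5=0xc8
body[2] add  r1, r0, #2 → r1=0xf1
body[3] add  r2, r1, #44 → r2=0x1d
body[4] add  r5, r2, #30 → r5=0x3b
body[5] add  r3, r0, r3 → r3=0x7b
epilogue: pop r5=0xc5, sp=0x96
epilogue: pop r1=0x2a, sp=0x97
epilogue: pop r0=0xb4, sp=0x98
r2 is caller-saved → body value

REG = 0x1d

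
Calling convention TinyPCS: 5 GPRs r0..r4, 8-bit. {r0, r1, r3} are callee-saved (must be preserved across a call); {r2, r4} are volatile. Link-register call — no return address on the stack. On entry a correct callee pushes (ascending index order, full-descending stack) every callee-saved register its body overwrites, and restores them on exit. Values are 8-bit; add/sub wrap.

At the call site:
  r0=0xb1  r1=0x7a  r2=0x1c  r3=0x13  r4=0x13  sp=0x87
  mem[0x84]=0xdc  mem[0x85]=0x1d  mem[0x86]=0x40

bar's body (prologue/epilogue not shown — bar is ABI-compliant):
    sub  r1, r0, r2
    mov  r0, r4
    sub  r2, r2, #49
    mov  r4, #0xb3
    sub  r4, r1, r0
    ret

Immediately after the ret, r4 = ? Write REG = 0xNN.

REG = 0x82

prologue: push r0 -> mem[0x86]=0xb1, sp=0x86
prologue: push r1 -> mem[0x85]=0x7a, sp=0x85
body[0] sub  r1, r0, r2 -> r1=0x95
body[1] mov  r0, r4 -> r0=0x13
body[2] sub  r2, r2, #49 -> r2=0xeb
body[3] mov  r4, #0xb3 -> r4=0xb3
body[4] sub  r4, r1, r0 -> r4=0x82
epilogue: pop r1=0x7a, sp=0x86
epilogue: pop r0=0xb1, sp=0x87
r4 is caller-saved -> body value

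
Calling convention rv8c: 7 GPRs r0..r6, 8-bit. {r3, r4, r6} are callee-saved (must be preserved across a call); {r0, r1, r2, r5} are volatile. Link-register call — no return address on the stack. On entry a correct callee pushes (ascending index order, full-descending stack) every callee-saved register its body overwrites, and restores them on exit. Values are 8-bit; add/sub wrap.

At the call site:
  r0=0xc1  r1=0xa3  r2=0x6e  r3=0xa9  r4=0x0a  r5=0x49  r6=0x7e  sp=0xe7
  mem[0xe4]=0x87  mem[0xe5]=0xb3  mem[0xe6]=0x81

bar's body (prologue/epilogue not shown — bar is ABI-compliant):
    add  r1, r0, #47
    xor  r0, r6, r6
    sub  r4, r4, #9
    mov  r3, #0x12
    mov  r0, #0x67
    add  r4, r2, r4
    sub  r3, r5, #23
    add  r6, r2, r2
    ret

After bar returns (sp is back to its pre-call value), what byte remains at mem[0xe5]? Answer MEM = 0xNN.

MEM = 0x0a

prologue: push r3 -> mem[0xe6]=0xa9, sp=0xe6
prologue: push r4 -> mem[0xe5]=0x0a, sp=0xe5
prologue: push r6 -> mem[0xe4]=0x7e, sp=0xe4
body[0] add  r1, r0, #47 -> r1=0xf0
body[1] xor  r0, r6, r6 -> r0=0x00
body[2] sub  r4, r4, #9 -> r4=0x01
body[3] mov  r3, #0x12 -> r3=0x12
body[4] mov  r0, #0x67 -> r0=0x67
body[5] add  r4, r2, r4 -> r4=0x6f
body[6] sub  r3, r5, #23 -> r3=0x32
body[7] add  r6, r2, r2 -> r6=0xdc
epilogue: pop r6=0x7e, sp=0xe5
epilogue: pop r4=0x0a, sp=0xe6
epilogue: pop r3=0xa9, sp=0xe7
prologue pushed ['r3', 'r4', 'r6'] at ['0xe6', '0xe5', '0xe4']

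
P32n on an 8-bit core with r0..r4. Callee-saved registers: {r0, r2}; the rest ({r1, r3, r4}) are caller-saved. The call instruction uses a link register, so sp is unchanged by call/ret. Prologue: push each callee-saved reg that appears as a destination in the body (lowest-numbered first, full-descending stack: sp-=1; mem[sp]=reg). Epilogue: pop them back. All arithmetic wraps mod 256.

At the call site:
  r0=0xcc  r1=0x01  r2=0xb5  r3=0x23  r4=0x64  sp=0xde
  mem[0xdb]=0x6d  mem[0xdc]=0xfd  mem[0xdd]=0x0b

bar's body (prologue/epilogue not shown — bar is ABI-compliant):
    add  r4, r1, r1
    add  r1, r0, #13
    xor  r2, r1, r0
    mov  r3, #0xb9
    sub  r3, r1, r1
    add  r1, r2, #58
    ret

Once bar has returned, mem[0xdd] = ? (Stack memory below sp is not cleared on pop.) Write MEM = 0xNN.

MEM = 0xb5

prologue: push r2 → mem[0xdd]=0xb5, sp=0xdd
body[0] add  r4, r1, r1 → r4=0x02
body[1] add  r1, r0, #13 → r1=0xd9
body[2] xor  r2, r1, r0 → r2=0x15
body[3] mov  r3, #0xb9 → r3=0xb9
body[4] sub  r3, r1, r1 → r3=0x00
body[5] add  r1, r2, #58 → r1=0x4f
epilogue: pop r2=0xb5, sp=0xde
prologue pushed ['r2'] at ['0xdd']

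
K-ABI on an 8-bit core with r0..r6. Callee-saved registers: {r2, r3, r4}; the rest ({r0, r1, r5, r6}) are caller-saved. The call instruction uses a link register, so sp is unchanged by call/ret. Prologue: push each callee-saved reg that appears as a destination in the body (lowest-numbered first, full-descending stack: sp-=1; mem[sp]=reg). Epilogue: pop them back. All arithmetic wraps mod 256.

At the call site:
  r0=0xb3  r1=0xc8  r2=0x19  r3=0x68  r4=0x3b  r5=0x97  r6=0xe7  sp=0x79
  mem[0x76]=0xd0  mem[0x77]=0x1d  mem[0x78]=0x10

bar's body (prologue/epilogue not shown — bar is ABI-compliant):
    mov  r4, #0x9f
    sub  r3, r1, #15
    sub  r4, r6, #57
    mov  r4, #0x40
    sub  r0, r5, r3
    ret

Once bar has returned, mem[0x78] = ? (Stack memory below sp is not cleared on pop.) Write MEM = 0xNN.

prologue: push r3 -> mem[0x78]=0x68, sp=0x78
prologue: push r4 -> mem[0x77]=0x3b, sp=0x77
body[0] mov  r4, #0x9f -> r4=0x9f
body[1] sub  r3, r1, #15 -> r3=0xb9
body[2] sub  r4, r6, #57 -> r4=0xae
body[3] mov  r4, #0x40 -> r4=0x40
body[4] sub  r0, r5, r3 -> r0=0xde
epilogue: pop r4=0x3b, sp=0x78
epilogue: pop r3=0x68, sp=0x79
prologue pushed ['r3', 'r4'] at ['0x78', '0x77']

MEM = 0x68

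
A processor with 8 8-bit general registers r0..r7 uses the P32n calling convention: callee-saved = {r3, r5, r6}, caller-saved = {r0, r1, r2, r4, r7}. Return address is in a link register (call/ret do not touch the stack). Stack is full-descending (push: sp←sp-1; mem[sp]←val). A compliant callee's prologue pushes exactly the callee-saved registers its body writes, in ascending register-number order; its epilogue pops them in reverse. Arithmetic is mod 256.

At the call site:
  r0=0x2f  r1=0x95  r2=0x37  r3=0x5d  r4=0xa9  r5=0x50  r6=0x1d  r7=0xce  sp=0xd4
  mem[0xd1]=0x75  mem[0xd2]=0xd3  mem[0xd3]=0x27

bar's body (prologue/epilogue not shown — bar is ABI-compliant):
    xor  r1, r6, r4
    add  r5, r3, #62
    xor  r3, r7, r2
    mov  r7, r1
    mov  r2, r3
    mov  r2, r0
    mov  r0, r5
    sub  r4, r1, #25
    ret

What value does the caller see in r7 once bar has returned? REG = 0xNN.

prologue: push r3 -> mem[0xd3]=0x5d, sp=0xd3
prologue: push r5 -> mem[0xd2]=0x50, sp=0xd2
body[0] xor  r1, r6, r4 -> r1=0xb4
body[1] add  r5, r3, #62 -> r5=0x9b
body[2] xor  r3, r7, r2 -> r3=0xf9
body[3] mov  r7, r1 -> r7=0xb4
body[4] mov  r2, r3 -> r2=0xf9
body[5] mov  r2, r0 -> r2=0x2f
body[6] mov  r0, r5 -> r0=0x9b
body[7] sub  r4, r1, #25 -> r4=0x9b
epilogue: pop r5=0x50, sp=0xd3
epilogue: pop r3=0x5d, sp=0xd4
r7 is caller-saved -> body value

REG = 0xb4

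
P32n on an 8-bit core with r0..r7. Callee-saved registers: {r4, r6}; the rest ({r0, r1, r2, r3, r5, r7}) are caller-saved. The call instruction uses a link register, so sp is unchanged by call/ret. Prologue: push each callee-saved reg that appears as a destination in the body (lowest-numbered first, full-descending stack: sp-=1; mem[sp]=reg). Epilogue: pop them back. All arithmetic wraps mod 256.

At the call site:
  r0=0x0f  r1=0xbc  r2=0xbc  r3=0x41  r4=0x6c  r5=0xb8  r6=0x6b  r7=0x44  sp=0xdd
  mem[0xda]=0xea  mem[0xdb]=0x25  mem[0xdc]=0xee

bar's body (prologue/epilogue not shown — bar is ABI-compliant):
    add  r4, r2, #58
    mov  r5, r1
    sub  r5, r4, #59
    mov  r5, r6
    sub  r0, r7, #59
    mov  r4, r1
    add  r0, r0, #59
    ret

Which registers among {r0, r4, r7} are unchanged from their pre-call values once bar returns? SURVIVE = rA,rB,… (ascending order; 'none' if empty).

prologue: push r4 -> mem[0xdc]=0x6c, sp=0xdc
body[0] add  r4, r2, #58 -> r4=0xf6
body[1] mov  r5, r1 -> r5=0xbc
body[2] sub  r5, r4, #59 -> r5=0xbb
body[3] mov  r5, r6 -> r5=0x6b
body[4] sub  r0, r7, #59 -> r0=0x09
body[5] mov  r4, r1 -> r4=0xbc
body[6] add  r0, r0, #59 -> r0=0x44
epilogue: pop r4=0x6c, sp=0xdd
r0: caller-saved, written=True
r4: callee-saved, written=True
r7: caller-saved, written=False

SURVIVE = r4,r7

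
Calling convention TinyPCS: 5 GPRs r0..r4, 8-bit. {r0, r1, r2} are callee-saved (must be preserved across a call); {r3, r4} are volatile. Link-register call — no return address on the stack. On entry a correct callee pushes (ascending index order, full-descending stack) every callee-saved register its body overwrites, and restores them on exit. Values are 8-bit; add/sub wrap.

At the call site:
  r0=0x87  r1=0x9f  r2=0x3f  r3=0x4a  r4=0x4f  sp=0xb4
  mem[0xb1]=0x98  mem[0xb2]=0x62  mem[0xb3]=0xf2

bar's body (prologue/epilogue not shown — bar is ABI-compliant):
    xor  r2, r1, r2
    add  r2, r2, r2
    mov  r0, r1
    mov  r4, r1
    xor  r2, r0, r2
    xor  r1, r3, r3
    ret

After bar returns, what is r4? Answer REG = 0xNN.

REG = 0x9f

prologue: push r0 -> mem[0xb3]=0x87, sp=0xb3
prologue: push r1 -> mem[0xb2]=0x9f, sp=0xb2
prologue: push r2 -> mem[0xb1]=0x3f, sp=0xb1
body[0] xor  r2, r1, r2 -> r2=0xa0
body[1] add  r2, r2, r2 -> r2=0x40
body[2] mov  r0, r1 -> r0=0x9f
body[3] mov  r4, r1 -> r4=0x9f
body[4] xor  r2, r0, r2 -> r2=0xdf
body[5] xor  r1, r3, r3 -> r1=0x00
epilogue: pop r2=0x3f, sp=0xb2
epilogue: pop r1=0x9f, sp=0xb3
epilogue: pop r0=0x87, sp=0xb4
r4 is caller-saved -> body value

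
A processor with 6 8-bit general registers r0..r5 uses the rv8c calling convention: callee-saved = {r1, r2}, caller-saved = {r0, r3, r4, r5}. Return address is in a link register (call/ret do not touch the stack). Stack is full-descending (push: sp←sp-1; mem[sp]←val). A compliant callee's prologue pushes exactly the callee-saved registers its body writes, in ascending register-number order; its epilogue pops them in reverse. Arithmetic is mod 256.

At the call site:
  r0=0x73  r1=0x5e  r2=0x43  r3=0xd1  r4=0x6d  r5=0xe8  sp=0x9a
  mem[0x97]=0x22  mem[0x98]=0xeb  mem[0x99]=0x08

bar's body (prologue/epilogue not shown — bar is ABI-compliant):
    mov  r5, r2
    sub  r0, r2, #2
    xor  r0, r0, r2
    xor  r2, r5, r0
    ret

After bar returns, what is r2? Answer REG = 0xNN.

prologue: push r2 -> mem[0x99]=0x43, sp=0x99
body[0] mov  r5, r2 -> r5=0x43
body[1] sub  r0, r2, #2 -> r0=0x41
body[2] xor  r0, r0, r2 -> r0=0x02
body[3] xor  r2, r5, r0 -> r2=0x41
epilogue: pop r2=0x43, sp=0x9a
r2 is callee-saved -> restored

REG = 0x43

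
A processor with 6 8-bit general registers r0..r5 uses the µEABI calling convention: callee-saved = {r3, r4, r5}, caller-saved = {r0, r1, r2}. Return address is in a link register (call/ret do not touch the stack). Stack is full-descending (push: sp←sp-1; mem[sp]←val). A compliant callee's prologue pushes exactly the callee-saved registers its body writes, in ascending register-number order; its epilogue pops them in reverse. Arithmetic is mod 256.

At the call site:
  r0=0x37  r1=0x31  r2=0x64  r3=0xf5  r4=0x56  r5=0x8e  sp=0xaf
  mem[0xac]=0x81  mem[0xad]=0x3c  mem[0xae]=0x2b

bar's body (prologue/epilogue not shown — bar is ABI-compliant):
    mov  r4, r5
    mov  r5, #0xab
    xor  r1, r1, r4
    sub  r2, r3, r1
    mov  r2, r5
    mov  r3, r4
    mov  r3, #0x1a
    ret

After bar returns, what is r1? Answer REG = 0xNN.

REG = 0xbf

prologue: push r3 → mem[0xae]=0xf5, sp=0xae
prologue: push r4 → mem[0xad]=0x56, sp=0xad
prologue: push r5 → mem[0xac]=0x8e, sp=0xac
body[0] mov  r4, r5 → r4=0x8e
body[1] mov  r5, #0xab → r5=0xab
body[2] xor  r1, r1, r4 → r1=0xbf
body[3] sub  r2, r3, r1 → r2=0x36
body[4] mov  r2, r5 → r2=0xab
body[5] mov  r3, r4 → r3=0x8e
body[6] mov  r3, #0x1a → r3=0x1a
epilogue: pop r5=0x8e, sp=0xad
epilogue: pop r4=0x56, sp=0xae
epilogue: pop r3=0xf5, sp=0xaf
r1 is caller-saved → body value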